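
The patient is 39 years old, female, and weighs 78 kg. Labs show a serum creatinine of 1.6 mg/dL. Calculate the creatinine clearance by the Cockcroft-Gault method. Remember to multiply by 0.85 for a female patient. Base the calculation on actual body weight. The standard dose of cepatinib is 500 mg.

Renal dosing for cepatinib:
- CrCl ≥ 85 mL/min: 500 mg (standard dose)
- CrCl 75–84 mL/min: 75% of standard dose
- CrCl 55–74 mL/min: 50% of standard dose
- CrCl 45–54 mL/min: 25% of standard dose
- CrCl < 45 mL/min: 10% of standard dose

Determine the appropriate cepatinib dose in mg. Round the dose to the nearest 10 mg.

250 mg

CrCl = (140 − 39) × 78 / (72 × 1.6) × 0.85 = 7878.0 / 115.20 × 0.85 ≈ 58.1 mL/min
CrCl ≈ 58 mL/min → bracket 55–74 mL/min.
50% of 500 mg = 250 mg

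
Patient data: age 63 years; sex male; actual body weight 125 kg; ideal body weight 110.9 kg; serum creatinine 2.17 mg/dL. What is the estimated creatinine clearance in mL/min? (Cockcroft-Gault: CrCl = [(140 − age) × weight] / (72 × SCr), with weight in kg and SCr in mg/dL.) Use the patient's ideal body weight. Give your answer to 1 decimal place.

CrCl = (140 − 63) × 110.9 / (72 × 2.17) = 8539.3 / 156.24 ≈ 54.7 mL/min

54.7 mL/min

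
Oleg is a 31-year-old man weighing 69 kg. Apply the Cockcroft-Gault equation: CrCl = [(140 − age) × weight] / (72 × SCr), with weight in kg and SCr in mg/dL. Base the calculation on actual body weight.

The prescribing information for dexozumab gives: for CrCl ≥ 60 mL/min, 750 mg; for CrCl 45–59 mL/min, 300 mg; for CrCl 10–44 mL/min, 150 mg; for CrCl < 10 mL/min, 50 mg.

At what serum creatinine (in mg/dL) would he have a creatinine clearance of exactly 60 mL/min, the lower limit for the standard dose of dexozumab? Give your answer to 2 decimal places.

1.74 mg/dL

Standard dose requires CrCl ≥ 60 mL/min.
Set (140 − 31) × 69 / (72 × SCr) = 60
SCr = (140 − 31) × 69 / (72 × 60) = 1.741 mg/dL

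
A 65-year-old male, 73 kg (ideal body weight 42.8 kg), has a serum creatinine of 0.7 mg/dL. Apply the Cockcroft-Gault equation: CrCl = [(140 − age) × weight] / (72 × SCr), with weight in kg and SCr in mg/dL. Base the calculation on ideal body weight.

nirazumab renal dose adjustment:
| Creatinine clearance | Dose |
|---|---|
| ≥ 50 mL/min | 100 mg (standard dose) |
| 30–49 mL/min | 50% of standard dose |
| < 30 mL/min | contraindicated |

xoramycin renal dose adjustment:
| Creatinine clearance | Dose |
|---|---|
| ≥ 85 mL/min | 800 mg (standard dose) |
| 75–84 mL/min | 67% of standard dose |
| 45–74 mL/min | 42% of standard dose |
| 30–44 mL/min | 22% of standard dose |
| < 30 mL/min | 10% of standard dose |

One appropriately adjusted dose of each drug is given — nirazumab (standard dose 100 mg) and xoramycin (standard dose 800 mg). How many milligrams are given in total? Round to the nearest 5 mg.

CrCl = (140 − 65) × 42.8 / (72 × 0.7) = 3210.0 / 50.40 ≈ 63.7 mL/min
CrCl ≈ 64 mL/min.
nirazumab: ≥ 50 mL/min → 100% of 100 mg = 100 mg.
xoramycin: 45–74 mL/min → 42% of 800 mg = 336 mg.
Total = 100 + 336 = 436 mg.

435 mg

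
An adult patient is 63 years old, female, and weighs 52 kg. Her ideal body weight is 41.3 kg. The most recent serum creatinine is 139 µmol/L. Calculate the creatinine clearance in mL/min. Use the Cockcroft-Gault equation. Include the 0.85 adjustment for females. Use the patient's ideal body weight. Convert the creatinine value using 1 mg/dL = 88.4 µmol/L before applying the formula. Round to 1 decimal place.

23.9 mL/min

SCr = 139 / 88.4 = 1.572 mg/dL
CrCl = (140 − 63) × 41.3 / (72 × 1.572) × 0.85 = 3180.1 / 113.18 × 0.85 ≈ 23.9 mL/min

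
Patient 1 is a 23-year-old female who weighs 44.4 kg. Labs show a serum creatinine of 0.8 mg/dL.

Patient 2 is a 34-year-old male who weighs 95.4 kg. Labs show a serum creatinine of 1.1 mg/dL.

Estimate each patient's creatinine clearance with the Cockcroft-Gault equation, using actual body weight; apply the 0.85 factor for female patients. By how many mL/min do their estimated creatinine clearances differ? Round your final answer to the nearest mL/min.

Patient 1: CrCl = (140 − 23) × 44.4 / (72 × 0.8) × 0.85 = 5194.8 / 57.60 × 0.85 ≈ 76.7 mL/min
Patient 2: CrCl = (140 − 34) × 95.4 / (72 × 1.1) = 10112.4 / 79.20 ≈ 127.7 mL/min
|76.7 − 127.7| = 51.0 mL/min

51 mL/min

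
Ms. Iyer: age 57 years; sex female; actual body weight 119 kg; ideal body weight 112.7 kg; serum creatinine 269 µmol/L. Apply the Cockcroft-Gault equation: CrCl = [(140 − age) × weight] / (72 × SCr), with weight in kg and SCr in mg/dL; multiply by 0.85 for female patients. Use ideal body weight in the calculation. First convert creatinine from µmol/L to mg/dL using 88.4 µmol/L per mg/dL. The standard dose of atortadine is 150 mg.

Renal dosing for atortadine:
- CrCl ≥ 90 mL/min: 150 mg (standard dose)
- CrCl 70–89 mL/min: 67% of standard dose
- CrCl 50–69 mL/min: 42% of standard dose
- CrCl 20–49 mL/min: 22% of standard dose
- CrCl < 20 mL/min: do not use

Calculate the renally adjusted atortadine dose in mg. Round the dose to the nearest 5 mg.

35 mg

SCr = 269 / 88.4 = 3.043 mg/dL
CrCl = (140 − 57) × 112.7 / (72 × 3.043) × 0.85 = 9354.1 / 219.10 × 0.85 ≈ 36.3 mL/min
CrCl ≈ 36 mL/min → bracket 20–49 mL/min.
22% of 150 mg = 33 mg → 35 mg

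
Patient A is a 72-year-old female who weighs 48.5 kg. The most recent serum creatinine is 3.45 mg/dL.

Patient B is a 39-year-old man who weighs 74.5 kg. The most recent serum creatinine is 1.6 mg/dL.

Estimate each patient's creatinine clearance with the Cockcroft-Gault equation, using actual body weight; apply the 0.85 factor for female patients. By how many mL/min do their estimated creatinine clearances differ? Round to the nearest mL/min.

54 mL/min

Patient A: CrCl = (140 − 72) × 48.5 / (72 × 3.45) × 0.85 = 3298.0 / 248.40 × 0.85 ≈ 11.3 mL/min
Patient B: CrCl = (140 − 39) × 74.5 / (72 × 1.6) = 7524.5 / 115.20 ≈ 65.3 mL/min
|11.3 − 65.3| = 54.0 mL/min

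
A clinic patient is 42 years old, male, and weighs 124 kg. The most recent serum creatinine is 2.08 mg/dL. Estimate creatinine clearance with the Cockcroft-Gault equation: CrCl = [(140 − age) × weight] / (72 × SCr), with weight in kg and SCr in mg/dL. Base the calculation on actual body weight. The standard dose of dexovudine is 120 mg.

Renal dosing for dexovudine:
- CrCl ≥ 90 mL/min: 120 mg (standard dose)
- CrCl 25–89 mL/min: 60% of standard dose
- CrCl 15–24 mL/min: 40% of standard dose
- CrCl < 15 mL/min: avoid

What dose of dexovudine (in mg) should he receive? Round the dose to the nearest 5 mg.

70 mg

CrCl = (140 − 42) × 124 / (72 × 2.08) = 12152.0 / 149.76 ≈ 81.1 mL/min
CrCl ≈ 81 mL/min → bracket 25–89 mL/min.
60% of 120 mg = 72 mg → 70 mg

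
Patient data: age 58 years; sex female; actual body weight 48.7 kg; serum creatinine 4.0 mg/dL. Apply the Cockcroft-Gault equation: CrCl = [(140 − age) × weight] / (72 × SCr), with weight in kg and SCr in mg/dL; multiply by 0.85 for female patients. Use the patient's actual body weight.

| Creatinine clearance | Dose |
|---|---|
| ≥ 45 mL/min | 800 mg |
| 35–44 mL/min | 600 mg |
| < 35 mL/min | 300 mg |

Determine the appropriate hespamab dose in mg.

300 mg

CrCl = (140 − 58) × 48.7 / (72 × 4) × 0.85 = 3993.4 / 288.00 × 0.85 ≈ 11.8 mL/min
CrCl ≈ 12 mL/min → bracket < 35 mL/min.
Dose for this bracket: 300 mg.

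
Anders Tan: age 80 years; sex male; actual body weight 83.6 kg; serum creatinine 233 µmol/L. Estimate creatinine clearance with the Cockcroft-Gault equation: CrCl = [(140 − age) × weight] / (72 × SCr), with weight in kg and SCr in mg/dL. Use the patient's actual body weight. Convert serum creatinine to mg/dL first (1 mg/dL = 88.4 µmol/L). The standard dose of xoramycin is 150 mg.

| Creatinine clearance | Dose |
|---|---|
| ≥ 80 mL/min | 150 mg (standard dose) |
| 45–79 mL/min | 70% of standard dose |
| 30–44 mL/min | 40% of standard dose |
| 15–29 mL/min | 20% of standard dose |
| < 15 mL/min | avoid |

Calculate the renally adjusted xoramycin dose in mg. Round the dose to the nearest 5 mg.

30 mg

SCr = 233 / 88.4 = 2.636 mg/dL
CrCl = (140 − 80) × 83.6 / (72 × 2.636) = 5016.0 / 189.79 ≈ 26.4 mL/min
CrCl ≈ 26 mL/min → bracket 15–29 mL/min.
20% of 150 mg = 30 mg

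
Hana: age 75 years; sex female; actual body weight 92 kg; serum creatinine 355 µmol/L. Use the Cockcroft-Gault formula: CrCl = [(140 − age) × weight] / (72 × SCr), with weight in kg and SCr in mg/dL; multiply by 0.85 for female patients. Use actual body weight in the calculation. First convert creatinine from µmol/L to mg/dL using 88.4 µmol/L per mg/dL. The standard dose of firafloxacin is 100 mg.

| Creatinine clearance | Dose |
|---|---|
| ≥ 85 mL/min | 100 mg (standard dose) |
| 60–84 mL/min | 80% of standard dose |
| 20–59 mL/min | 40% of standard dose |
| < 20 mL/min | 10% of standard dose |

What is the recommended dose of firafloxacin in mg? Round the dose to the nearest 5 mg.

10 mg

SCr = 355 / 88.4 = 4.016 mg/dL
CrCl = (140 − 75) × 92 / (72 × 4.016) × 0.85 = 5980.0 / 289.15 × 0.85 ≈ 17.6 mL/min
CrCl ≈ 18 mL/min → bracket < 20 mL/min.
10% of 100 mg = 10 mg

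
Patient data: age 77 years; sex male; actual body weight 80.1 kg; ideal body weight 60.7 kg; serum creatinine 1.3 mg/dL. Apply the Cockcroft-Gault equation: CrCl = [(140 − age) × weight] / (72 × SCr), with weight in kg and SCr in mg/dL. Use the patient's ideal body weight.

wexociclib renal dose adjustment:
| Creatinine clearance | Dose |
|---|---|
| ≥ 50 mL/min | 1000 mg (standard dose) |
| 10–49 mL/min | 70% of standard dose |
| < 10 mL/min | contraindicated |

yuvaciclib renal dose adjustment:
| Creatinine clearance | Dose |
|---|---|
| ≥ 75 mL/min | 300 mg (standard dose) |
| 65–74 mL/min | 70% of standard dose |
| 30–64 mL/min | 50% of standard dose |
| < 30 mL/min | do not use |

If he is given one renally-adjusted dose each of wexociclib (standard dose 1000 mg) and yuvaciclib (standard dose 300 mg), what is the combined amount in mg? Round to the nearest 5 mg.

CrCl = (140 − 77) × 60.7 / (72 × 1.3) = 3824.1 / 93.60 ≈ 40.9 mL/min
CrCl ≈ 41 mL/min.
wexociclib: 10–49 mL/min → 70% of 1000 mg = 700 mg.
yuvaciclib: 30–64 mL/min → 50% of 300 mg = 150 mg.
Total = 700 + 150 = 850 mg.

850 mg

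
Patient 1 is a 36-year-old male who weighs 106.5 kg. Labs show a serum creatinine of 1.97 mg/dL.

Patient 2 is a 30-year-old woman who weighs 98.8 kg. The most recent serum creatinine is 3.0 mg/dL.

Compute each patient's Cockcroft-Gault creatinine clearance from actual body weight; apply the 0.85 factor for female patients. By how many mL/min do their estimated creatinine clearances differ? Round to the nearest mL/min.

35 mL/min

Patient 1: CrCl = (140 − 36) × 106.5 / (72 × 1.97) = 11076.0 / 141.84 ≈ 78.1 mL/min
Patient 2: CrCl = (140 − 30) × 98.8 / (72 × 3) × 0.85 = 10868.0 / 216.00 × 0.85 ≈ 42.8 mL/min
|78.1 − 42.8| = 35.3 mL/min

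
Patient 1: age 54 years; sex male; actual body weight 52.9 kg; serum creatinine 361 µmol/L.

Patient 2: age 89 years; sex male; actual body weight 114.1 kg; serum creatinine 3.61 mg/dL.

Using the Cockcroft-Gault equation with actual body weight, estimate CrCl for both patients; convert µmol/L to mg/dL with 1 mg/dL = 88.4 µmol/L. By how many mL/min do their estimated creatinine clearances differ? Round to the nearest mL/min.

Patient 1: SCr = 361 / 88.4 = 4.084 mg/dL
Patient 1: CrCl = (140 − 54) × 52.9 / (72 × 4.084) = 4549.4 / 294.05 ≈ 15.5 mL/min
Patient 2: CrCl = (140 − 89) × 114.1 / (72 × 3.61) = 5819.1 / 259.92 ≈ 22.4 mL/min
|15.5 − 22.4| = 6.9 mL/min

7 mL/min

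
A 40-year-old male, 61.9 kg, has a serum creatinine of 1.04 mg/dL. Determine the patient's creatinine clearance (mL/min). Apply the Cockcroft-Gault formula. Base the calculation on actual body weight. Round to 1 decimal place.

82.7 mL/min

CrCl = (140 − 40) × 61.9 / (72 × 1.04) = 6190.0 / 74.88 ≈ 82.7 mL/min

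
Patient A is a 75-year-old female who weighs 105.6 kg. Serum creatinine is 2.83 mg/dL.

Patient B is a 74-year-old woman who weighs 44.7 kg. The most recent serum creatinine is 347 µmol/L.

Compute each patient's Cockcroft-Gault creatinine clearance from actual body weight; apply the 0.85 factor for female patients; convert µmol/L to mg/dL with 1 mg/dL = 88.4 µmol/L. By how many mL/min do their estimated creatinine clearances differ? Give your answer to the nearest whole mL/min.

20 mL/min

Patient A: CrCl = (140 − 75) × 105.6 / (72 × 2.83) × 0.85 = 6864.0 / 203.76 × 0.85 ≈ 28.6 mL/min
Patient B: SCr = 347 / 88.4 = 3.925 mg/dL
Patient B: CrCl = (140 − 74) × 44.7 / (72 × 3.925) × 0.85 = 2950.2 / 282.60 × 0.85 ≈ 8.9 mL/min
|28.6 − 8.9| = 19.7 mL/min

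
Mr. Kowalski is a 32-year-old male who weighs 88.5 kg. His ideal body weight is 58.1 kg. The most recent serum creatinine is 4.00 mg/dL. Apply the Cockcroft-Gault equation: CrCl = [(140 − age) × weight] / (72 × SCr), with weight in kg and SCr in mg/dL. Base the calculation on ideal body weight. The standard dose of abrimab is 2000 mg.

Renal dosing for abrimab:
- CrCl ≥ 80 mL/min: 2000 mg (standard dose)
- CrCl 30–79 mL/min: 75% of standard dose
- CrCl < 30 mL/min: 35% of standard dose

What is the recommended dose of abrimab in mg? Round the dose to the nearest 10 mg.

CrCl = (140 − 32) × 58.1 / (72 × 4) = 6274.8 / 288.00 ≈ 21.8 mL/min
CrCl ≈ 22 mL/min → bracket < 30 mL/min.
35% of 2000 mg = 700 mg

700 mg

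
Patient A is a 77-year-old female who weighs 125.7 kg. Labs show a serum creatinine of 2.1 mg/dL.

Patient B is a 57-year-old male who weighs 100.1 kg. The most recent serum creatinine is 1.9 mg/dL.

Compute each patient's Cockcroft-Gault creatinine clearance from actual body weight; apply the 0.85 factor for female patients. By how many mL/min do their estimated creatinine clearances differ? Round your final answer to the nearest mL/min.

Patient A: CrCl = (140 − 77) × 125.7 / (72 × 2.1) × 0.85 = 7919.1 / 151.20 × 0.85 ≈ 44.5 mL/min
Patient B: CrCl = (140 − 57) × 100.1 / (72 × 1.9) = 8308.3 / 136.80 ≈ 60.7 mL/min
|44.5 − 60.7| = 16.2 mL/min

16 mL/min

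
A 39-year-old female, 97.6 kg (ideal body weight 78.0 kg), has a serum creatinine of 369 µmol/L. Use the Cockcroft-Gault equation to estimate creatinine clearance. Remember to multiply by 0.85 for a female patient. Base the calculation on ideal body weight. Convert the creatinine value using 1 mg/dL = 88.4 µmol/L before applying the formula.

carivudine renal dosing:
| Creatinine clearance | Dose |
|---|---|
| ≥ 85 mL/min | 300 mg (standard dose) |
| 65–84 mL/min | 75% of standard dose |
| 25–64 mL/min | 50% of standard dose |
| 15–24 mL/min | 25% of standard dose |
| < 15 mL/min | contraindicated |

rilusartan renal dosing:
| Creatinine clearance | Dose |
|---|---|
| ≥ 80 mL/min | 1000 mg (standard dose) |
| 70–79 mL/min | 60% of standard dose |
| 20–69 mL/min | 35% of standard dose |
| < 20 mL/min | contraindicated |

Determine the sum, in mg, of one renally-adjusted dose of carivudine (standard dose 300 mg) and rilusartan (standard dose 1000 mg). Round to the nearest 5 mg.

SCr = 369 / 88.4 = 4.174 mg/dL
CrCl = (140 − 39) × 78 / (72 × 4.174) × 0.85 = 7878.0 / 300.53 × 0.85 ≈ 22.3 mL/min
CrCl ≈ 22 mL/min.
carivudine: 15–24 mL/min → 25% of 300 mg = 75 mg.
rilusartan: 20–69 mL/min → 35% of 1000 mg = 350 mg.
Total = 75 + 350 = 425 mg.

425 mg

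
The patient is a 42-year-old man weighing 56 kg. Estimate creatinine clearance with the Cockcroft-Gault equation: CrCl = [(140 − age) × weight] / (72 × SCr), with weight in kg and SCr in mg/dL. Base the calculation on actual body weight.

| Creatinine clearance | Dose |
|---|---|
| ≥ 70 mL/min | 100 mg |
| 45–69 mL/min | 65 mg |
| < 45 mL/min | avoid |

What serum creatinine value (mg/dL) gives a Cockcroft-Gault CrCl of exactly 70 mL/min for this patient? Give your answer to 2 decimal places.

1.09 mg/dL

Standard dose requires CrCl ≥ 70 mL/min.
Set (140 − 42) × 56 / (72 × SCr) = 70
SCr = (140 − 42) × 56 / (72 × 70) = 1.089 mg/dL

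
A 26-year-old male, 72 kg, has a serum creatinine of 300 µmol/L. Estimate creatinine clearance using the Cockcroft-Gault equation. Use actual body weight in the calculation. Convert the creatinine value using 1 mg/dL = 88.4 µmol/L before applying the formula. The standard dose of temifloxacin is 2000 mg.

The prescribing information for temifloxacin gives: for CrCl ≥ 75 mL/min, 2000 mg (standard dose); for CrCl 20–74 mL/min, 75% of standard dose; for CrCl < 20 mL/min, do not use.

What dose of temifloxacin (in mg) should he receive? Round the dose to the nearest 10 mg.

SCr = 300 / 88.4 = 3.394 mg/dL
CrCl = (140 − 26) × 72 / (72 × 3.394) = 8208.0 / 244.37 ≈ 33.6 mL/min
CrCl ≈ 34 mL/min → bracket 20–74 mL/min.
75% of 2000 mg = 1500 mg

1500 mg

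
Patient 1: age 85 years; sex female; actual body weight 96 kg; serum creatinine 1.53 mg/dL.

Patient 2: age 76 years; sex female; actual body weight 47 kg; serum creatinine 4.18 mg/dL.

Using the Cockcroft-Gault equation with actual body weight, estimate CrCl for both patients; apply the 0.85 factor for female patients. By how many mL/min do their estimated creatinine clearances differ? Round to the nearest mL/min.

Patient 1: CrCl = (140 − 85) × 96 / (72 × 1.53) × 0.85 = 5280.0 / 110.16 × 0.85 ≈ 40.7 mL/min
Patient 2: CrCl = (140 − 76) × 47 / (72 × 4.18) × 0.85 = 3008.0 / 300.96 × 0.85 ≈ 8.5 mL/min
|40.7 − 8.5| = 32.2 mL/min

32 mL/min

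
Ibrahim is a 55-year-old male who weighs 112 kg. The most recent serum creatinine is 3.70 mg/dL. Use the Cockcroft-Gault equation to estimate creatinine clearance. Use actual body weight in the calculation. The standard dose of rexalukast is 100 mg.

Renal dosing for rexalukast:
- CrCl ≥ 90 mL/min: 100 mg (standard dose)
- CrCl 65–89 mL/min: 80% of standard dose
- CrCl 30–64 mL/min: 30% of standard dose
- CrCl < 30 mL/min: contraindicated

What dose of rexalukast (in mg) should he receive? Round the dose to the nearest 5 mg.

30 mg

CrCl = (140 − 55) × 112 / (72 × 3.7) = 9520.0 / 266.40 ≈ 35.7 mL/min
CrCl ≈ 36 mL/min → bracket 30–64 mL/min.
30% of 100 mg = 30 mg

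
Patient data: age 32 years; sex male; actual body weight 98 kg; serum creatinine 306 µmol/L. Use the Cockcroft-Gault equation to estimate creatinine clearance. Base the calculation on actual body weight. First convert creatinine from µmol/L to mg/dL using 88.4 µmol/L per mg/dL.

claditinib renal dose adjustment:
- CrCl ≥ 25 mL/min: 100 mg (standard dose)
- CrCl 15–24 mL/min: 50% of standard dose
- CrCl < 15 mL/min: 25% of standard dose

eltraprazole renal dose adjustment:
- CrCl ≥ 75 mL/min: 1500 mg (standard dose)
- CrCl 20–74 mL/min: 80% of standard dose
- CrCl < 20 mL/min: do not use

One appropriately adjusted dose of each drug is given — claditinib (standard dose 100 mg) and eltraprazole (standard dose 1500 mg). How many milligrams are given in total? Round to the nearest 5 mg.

SCr = 306 / 88.4 = 3.462 mg/dL
CrCl = (140 − 32) × 98 / (72 × 3.462) = 10584.0 / 249.26 ≈ 42.5 mL/min
CrCl ≈ 42 mL/min.
claditinib: ≥ 25 mL/min → 100% of 100 mg = 100 mg.
eltraprazole: 20–74 mL/min → 80% of 1500 mg = 1200 mg.
Total = 100 + 1200 = 1300 mg.

1300 mg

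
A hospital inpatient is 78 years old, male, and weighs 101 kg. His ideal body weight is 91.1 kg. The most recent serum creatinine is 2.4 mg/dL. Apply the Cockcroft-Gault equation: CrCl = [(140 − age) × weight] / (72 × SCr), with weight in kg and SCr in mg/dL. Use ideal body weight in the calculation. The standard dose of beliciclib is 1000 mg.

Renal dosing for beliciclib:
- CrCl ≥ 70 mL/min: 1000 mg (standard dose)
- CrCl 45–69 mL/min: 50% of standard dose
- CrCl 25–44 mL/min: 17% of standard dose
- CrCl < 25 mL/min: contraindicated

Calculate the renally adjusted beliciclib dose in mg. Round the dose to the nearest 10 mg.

CrCl = (140 − 78) × 91.1 / (72 × 2.4) = 5648.2 / 172.80 ≈ 32.7 mL/min
CrCl ≈ 33 mL/min → bracket 25–44 mL/min.
17% of 1000 mg = 170 mg

170 mg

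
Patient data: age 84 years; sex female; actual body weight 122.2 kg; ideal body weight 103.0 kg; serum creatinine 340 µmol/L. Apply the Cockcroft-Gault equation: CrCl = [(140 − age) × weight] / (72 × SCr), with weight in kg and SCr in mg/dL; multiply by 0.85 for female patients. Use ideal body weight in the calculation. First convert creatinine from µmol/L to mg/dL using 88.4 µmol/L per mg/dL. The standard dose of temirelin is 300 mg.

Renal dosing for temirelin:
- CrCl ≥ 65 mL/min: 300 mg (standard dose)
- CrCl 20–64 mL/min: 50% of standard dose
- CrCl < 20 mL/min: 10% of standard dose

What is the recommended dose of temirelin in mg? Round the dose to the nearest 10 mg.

SCr = 340 / 88.4 = 3.846 mg/dL
CrCl = (140 − 84) × 103 / (72 × 3.846) × 0.85 = 5768.0 / 276.91 × 0.85 ≈ 17.7 mL/min
CrCl ≈ 18 mL/min → bracket < 20 mL/min.
10% of 300 mg = 30 mg

30 mg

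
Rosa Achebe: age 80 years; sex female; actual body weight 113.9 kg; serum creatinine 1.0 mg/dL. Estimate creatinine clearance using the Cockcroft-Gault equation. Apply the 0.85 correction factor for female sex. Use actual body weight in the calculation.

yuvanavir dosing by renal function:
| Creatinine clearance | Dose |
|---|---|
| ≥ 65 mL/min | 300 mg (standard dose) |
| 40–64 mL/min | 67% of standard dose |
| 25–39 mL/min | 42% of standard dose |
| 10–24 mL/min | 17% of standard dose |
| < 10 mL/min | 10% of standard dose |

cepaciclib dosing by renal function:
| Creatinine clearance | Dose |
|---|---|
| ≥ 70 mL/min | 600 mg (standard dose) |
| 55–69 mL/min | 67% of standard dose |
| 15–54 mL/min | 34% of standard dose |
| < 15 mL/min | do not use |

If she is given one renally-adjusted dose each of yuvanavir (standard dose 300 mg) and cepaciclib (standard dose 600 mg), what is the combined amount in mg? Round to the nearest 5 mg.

900 mg

CrCl = (140 − 80) × 113.9 / (72 × 1) × 0.85 = 6834.0 / 72.00 × 0.85 ≈ 80.7 mL/min
CrCl ≈ 81 mL/min.
yuvanavir: ≥ 65 mL/min → 100% of 300 mg = 300 mg.
cepaciclib: ≥ 70 mL/min → 100% of 600 mg = 600 mg.
Total = 300 + 600 = 900 mg.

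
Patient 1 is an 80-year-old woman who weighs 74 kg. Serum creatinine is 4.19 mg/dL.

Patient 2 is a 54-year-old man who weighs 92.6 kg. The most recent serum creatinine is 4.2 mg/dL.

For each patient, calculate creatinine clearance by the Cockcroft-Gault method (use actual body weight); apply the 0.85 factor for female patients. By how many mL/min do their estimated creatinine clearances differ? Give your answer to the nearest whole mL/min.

Patient 1: CrCl = (140 − 80) × 74 / (72 × 4.19) × 0.85 = 4440.0 / 301.68 × 0.85 ≈ 12.5 mL/min
Patient 2: CrCl = (140 − 54) × 92.6 / (72 × 4.2) = 7963.6 / 302.40 ≈ 26.3 mL/min
|12.5 − 26.3| = 13.8 mL/min

14 mL/min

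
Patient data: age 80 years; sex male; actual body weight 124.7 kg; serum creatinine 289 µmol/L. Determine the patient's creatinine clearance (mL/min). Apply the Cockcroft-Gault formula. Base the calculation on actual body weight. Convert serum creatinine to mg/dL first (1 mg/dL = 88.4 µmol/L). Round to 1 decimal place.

SCr = 289 / 88.4 = 3.269 mg/dL
CrCl = (140 − 80) × 124.7 / (72 × 3.269) = 7482.0 / 235.37 ≈ 31.8 mL/min

31.8 mL/min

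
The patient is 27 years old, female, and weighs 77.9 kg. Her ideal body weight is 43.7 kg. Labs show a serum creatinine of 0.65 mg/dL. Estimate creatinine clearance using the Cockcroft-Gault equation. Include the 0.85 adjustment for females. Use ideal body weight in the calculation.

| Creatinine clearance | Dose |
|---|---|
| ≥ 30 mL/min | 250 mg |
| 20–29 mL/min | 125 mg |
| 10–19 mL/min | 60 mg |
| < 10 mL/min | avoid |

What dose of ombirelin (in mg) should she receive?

250 mg

CrCl = (140 − 27) × 43.7 / (72 × 0.65) × 0.85 = 4938.1 / 46.80 × 0.85 ≈ 89.7 mL/min
CrCl ≈ 90 mL/min → bracket ≥ 30 mL/min.
Dose for this bracket: 250 mg.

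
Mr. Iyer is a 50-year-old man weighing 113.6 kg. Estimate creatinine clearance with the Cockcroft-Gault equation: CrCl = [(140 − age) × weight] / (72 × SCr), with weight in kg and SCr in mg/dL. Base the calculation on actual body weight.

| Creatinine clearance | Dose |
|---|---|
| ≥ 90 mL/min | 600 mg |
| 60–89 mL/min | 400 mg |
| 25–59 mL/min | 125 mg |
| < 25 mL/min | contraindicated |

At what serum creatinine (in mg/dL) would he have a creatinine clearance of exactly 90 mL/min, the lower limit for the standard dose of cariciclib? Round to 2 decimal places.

1.58 mg/dL

Standard dose requires CrCl ≥ 90 mL/min.
Set (140 − 50) × 113.6 / (72 × SCr) = 90
SCr = (140 − 50) × 113.6 / (72 × 90) = 1.578 mg/dL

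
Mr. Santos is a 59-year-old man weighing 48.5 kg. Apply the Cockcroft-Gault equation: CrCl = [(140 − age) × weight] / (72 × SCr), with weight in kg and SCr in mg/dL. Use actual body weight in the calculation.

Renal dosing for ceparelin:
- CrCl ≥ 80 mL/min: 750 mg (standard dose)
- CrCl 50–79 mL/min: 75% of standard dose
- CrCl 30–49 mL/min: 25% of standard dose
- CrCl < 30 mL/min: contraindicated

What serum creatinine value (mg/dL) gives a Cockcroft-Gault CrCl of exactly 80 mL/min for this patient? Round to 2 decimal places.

0.68 mg/dL

Standard dose requires CrCl ≥ 80 mL/min.
Set (140 − 59) × 48.5 / (72 × SCr) = 80
SCr = (140 − 59) × 48.5 / (72 × 80) = 0.682 mg/dL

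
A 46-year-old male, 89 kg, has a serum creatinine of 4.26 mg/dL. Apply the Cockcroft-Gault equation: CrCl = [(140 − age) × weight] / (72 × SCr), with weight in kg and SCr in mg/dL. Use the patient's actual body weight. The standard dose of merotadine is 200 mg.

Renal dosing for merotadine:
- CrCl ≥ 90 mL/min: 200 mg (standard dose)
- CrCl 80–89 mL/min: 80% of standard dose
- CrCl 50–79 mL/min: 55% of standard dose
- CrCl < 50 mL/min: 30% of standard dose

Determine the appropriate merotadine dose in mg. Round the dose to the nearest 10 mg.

60 mg

CrCl = (140 − 46) × 89 / (72 × 4.26) = 8366.0 / 306.72 ≈ 27.3 mL/min
CrCl ≈ 27 mL/min → bracket < 50 mL/min.
30% of 200 mg = 60 mg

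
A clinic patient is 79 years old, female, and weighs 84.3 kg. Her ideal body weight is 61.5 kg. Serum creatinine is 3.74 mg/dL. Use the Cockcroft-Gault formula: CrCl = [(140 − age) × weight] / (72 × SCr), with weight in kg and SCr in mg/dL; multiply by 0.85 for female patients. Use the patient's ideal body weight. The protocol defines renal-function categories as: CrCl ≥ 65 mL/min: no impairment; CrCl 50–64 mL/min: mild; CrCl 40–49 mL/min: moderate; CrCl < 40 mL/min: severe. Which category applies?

CrCl = (140 − 79) × 61.5 / (72 × 3.74) × 0.85 = 3751.5 / 269.28 × 0.85 ≈ 11.8 mL/min
12 mL/min falls in the 'severe' range.

severe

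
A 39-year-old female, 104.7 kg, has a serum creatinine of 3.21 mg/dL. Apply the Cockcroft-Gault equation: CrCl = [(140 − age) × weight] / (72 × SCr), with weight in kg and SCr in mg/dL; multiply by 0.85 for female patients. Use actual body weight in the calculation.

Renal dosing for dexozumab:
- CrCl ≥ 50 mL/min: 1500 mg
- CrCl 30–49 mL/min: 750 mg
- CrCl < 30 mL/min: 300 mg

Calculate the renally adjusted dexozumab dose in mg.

750 mg

CrCl = (140 − 39) × 104.7 / (72 × 3.21) × 0.85 = 10574.7 / 231.12 × 0.85 ≈ 38.9 mL/min
CrCl ≈ 39 mL/min → bracket 30–49 mL/min.
Dose for this bracket: 750 mg.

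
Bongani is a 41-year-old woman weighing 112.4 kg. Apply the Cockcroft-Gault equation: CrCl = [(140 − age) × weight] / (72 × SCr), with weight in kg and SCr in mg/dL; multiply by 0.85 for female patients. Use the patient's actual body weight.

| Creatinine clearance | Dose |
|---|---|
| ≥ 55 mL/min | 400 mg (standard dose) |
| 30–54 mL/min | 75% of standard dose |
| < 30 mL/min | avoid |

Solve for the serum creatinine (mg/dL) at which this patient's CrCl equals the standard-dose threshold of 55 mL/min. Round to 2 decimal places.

Standard dose requires CrCl ≥ 55 mL/min.
Set (140 − 41) × 112.4 × 0.85 / (72 × SCr) = 55
SCr = (140 − 41) × 112.4 × 0.85 / (72 × 55) = 2.389 mg/dL

2.39 mg/dL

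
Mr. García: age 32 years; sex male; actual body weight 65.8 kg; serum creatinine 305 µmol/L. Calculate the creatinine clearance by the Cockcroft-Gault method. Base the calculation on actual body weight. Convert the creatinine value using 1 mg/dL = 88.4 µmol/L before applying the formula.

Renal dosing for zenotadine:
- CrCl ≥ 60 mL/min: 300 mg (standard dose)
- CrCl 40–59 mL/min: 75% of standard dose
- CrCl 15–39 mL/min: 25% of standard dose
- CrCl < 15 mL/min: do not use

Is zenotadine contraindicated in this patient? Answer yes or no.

SCr = 305 / 88.4 = 3.45 mg/dL
CrCl = (140 − 32) × 65.8 / (72 × 3.45) = 7106.4 / 248.40 ≈ 28.6 mL/min
CrCl ≈ 29 mL/min, which is ≥ 15 mL/min.

no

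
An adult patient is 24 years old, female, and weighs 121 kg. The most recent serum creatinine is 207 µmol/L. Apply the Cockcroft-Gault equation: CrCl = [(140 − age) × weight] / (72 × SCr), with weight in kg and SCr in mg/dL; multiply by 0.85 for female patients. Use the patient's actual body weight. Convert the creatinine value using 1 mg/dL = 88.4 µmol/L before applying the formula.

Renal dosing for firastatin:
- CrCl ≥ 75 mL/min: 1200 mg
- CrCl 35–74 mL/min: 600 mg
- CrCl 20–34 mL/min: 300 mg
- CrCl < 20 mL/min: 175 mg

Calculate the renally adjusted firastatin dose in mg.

SCr = 207 / 88.4 = 2.342 mg/dL
CrCl = (140 − 24) × 121 / (72 × 2.342) × 0.85 = 14036.0 / 168.62 × 0.85 ≈ 70.8 mL/min
CrCl ≈ 71 mL/min → bracket 35–74 mL/min.
Dose for this bracket: 600 mg.

600 mg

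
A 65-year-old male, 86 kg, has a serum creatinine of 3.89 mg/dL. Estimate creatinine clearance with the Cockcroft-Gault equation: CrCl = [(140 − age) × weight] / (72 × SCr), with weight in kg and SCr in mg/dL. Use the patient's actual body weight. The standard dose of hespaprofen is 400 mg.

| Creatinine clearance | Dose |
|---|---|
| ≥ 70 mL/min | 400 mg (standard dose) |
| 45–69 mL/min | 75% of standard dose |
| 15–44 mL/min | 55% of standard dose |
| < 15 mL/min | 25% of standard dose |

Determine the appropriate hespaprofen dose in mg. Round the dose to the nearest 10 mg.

220 mg

CrCl = (140 − 65) × 86 / (72 × 3.89) = 6450.0 / 280.08 ≈ 23.0 mL/min
CrCl ≈ 23 mL/min → bracket 15–44 mL/min.
55% of 400 mg = 220 mg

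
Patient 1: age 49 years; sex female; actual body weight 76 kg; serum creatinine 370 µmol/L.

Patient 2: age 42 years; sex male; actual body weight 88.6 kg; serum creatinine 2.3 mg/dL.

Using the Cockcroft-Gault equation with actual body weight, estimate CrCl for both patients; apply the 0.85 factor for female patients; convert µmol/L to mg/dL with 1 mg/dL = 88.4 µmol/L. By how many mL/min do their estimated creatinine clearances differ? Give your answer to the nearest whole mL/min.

33 mL/min

Patient 1: SCr = 370 / 88.4 = 4.186 mg/dL
Patient 1: CrCl = (140 − 49) × 76 / (72 × 4.186) × 0.85 = 6916.0 / 301.39 × 0.85 ≈ 19.5 mL/min
Patient 2: CrCl = (140 − 42) × 88.6 / (72 × 2.3) = 8682.8 / 165.60 ≈ 52.4 mL/min
|19.5 − 52.4| = 32.9 mL/min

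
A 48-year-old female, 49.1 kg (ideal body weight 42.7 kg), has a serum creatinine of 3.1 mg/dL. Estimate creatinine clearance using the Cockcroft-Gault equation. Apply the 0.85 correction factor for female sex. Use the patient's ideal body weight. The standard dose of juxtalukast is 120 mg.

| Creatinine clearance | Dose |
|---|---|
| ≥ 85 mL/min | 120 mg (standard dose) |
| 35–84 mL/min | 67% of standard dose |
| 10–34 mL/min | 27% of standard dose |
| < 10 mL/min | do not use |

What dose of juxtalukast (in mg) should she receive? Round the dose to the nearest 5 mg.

30 mg

CrCl = (140 − 48) × 42.7 / (72 × 3.1) × 0.85 = 3928.4 / 223.20 × 0.85 ≈ 15.0 mL/min
CrCl ≈ 15 mL/min → bracket 10–34 mL/min.
27% of 120 mg = 32.4 mg → 30 mg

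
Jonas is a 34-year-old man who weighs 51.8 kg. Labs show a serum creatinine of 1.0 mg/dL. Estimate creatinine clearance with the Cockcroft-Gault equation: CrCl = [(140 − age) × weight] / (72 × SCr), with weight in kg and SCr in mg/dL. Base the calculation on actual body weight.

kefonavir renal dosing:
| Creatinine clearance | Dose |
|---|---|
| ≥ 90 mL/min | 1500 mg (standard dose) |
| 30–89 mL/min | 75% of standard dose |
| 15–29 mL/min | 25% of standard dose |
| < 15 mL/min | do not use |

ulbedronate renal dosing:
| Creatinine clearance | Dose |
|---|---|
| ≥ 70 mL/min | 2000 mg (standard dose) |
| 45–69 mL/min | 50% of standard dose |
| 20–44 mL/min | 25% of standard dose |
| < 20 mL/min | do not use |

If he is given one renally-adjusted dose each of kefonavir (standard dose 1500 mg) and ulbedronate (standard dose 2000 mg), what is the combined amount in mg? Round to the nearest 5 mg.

3125 mg

CrCl = (140 − 34) × 51.8 / (72 × 1) = 5490.8 / 72.00 ≈ 76.3 mL/min
CrCl ≈ 76 mL/min.
kefonavir: 30–89 mL/min → 75% of 1500 mg = 1125 mg.
ulbedronate: ≥ 70 mL/min → 100% of 2000 mg = 2000 mg.
Total = 1125 + 2000 = 3125 mg.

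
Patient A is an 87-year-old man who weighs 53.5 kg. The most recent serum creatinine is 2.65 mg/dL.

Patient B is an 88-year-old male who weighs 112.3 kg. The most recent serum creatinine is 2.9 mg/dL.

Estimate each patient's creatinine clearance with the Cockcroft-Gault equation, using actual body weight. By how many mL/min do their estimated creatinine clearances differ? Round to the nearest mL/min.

13 mL/min

Patient A: CrCl = (140 − 87) × 53.5 / (72 × 2.65) = 2835.5 / 190.80 ≈ 14.9 mL/min
Patient B: CrCl = (140 − 88) × 112.3 / (72 × 2.9) = 5839.6 / 208.80 ≈ 28.0 mL/min
|14.9 − 28.0| = 13.1 mL/min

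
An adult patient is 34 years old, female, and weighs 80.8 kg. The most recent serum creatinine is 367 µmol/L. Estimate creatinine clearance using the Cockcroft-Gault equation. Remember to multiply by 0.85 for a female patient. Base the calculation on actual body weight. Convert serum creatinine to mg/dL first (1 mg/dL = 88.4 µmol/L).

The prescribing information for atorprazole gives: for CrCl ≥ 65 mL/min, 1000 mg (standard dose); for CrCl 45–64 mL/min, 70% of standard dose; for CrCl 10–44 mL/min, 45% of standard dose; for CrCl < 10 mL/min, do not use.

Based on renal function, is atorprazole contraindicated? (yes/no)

SCr = 367 / 88.4 = 4.152 mg/dL
CrCl = (140 − 34) × 80.8 / (72 × 4.152) × 0.85 = 8564.8 / 298.94 × 0.85 ≈ 24.4 mL/min
CrCl ≈ 24 mL/min, which is ≥ 10 mL/min.

no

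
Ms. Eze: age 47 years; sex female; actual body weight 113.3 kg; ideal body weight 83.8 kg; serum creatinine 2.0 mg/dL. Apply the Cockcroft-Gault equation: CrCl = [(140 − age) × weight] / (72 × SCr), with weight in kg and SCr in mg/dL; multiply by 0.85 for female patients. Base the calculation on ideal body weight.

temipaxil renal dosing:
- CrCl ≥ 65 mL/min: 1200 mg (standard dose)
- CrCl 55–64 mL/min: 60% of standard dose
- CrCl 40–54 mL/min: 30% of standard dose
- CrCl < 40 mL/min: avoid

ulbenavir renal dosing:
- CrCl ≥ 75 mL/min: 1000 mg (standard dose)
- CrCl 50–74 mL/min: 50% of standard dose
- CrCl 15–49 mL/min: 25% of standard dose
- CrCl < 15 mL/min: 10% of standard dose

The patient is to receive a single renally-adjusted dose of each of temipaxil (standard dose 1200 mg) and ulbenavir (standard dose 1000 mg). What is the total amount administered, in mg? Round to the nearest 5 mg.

CrCl = (140 − 47) × 83.8 / (72 × 2) × 0.85 = 7793.4 / 144.00 × 0.85 ≈ 46.0 mL/min
CrCl ≈ 46 mL/min.
temipaxil: 40–54 mL/min → 30% of 1200 mg = 360 mg.
ulbenavir: 15–49 mL/min → 25% of 1000 mg = 250 mg.
Total = 360 + 250 = 610 mg.

610 mg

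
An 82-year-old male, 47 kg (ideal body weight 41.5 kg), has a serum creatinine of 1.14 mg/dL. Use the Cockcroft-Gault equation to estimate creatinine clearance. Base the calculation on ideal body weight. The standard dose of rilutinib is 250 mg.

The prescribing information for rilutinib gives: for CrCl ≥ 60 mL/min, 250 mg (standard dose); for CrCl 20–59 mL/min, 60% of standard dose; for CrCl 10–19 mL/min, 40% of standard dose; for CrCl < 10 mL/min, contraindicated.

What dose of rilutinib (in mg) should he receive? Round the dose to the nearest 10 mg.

CrCl = (140 − 82) × 41.5 / (72 × 1.14) = 2407.0 / 82.08 ≈ 29.3 mL/min
CrCl ≈ 29 mL/min → bracket 20–59 mL/min.
60% of 250 mg = 150 mg

150 mg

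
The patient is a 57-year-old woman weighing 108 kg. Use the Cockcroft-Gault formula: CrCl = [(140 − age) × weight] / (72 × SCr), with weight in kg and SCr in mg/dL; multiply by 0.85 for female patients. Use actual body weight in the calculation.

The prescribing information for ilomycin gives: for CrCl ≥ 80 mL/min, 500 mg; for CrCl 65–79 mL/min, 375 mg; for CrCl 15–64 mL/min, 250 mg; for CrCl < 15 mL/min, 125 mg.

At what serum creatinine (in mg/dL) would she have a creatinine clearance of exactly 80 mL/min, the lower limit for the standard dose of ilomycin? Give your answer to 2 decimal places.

Standard dose requires CrCl ≥ 80 mL/min.
Set (140 − 57) × 108 × 0.85 / (72 × SCr) = 80
SCr = (140 − 57) × 108 × 0.85 / (72 × 80) = 1.323 mg/dL

1.32 mg/dL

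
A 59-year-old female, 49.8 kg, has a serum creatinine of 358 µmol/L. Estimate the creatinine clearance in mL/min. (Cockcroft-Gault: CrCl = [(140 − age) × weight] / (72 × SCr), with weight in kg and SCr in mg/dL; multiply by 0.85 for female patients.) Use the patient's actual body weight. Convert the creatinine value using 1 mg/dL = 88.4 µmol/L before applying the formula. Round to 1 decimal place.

SCr = 358 / 88.4 = 4.05 mg/dL
CrCl = (140 − 59) × 49.8 / (72 × 4.05) × 0.85 = 4033.8 / 291.60 × 0.85 ≈ 11.8 mL/min

11.8 mL/min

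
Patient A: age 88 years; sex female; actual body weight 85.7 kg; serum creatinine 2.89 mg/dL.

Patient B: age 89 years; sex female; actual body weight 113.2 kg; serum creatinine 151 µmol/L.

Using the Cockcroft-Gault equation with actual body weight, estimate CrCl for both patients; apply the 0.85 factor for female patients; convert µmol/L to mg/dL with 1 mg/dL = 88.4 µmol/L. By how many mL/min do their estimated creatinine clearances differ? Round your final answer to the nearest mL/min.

22 mL/min

Patient A: CrCl = (140 − 88) × 85.7 / (72 × 2.89) × 0.85 = 4456.4 / 208.08 × 0.85 ≈ 18.2 mL/min
Patient B: SCr = 151 / 88.4 = 1.708 mg/dL
Patient B: CrCl = (140 − 89) × 113.2 / (72 × 1.708) × 0.85 = 5773.2 / 122.98 × 0.85 ≈ 39.9 mL/min
|18.2 − 39.9| = 21.7 mL/min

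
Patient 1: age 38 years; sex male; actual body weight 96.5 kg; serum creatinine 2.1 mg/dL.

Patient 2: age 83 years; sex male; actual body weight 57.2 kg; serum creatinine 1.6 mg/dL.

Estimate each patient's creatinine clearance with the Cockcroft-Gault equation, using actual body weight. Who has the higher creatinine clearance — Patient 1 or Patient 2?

Patient 1

Patient 1: CrCl = (140 − 38) × 96.5 / (72 × 2.1) = 9843.0 / 151.20 ≈ 65.1 mL/min
Patient 2: CrCl = (140 − 83) × 57.2 / (72 × 1.6) = 3260.4 / 115.20 ≈ 28.3 mL/min
65.1 vs 28.3 mL/min → Patient 1 is higher.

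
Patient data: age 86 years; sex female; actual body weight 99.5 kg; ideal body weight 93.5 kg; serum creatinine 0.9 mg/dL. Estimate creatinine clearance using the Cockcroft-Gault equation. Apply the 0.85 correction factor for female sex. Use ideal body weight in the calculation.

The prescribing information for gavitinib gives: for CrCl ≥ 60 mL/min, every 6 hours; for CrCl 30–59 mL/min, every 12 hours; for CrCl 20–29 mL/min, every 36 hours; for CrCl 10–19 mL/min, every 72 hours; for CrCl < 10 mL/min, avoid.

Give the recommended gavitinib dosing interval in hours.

every 6 hours

CrCl = (140 − 86) × 93.5 / (72 × 0.9) × 0.85 = 5049.0 / 64.80 × 0.85 ≈ 66.2 mL/min
CrCl ≈ 66 mL/min → bracket ≥ 60 mL/min → every 6 hours.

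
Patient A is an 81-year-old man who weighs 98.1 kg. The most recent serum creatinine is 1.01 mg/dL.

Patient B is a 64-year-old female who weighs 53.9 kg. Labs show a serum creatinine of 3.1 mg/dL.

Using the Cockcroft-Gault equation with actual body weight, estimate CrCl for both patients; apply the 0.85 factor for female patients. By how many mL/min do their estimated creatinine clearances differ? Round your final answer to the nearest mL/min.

64 mL/min

Patient A: CrCl = (140 − 81) × 98.1 / (72 × 1.01) = 5787.9 / 72.72 ≈ 79.6 mL/min
Patient B: CrCl = (140 − 64) × 53.9 / (72 × 3.1) × 0.85 = 4096.4 / 223.20 × 0.85 ≈ 15.6 mL/min
|79.6 − 15.6| = 64.0 mL/min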